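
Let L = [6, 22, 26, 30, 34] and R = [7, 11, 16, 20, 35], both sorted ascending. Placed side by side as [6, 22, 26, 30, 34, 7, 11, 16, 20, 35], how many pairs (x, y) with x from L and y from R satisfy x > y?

There are 16 cross-inversions.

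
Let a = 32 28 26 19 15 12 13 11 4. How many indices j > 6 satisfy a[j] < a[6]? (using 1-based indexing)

2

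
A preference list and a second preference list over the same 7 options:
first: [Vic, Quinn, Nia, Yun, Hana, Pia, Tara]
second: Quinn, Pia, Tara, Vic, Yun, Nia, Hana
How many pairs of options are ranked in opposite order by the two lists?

Assign each item its position (1..7) in the first ordering, then rewrite the second ordering as that position sequence:
positions: Vic→1, Quinn→2, Nia→3, Yun→4, Hana→5, Pia→6, Tara→7
second ordering as positions: [2, 6, 7, 1, 4, 3, 5]
Discordant pairs = inversions in this position sequence.
2: 1 → 1
6: 1, 4, 3, 5 → 4
7: 1, 4, 3, 5 → 4
1: 0
4: 3 → 1
3: 0
5: 0
Total: 1 + 4 + 4 + 0 + 1 + 0 + 0 = 10

Pairs: 10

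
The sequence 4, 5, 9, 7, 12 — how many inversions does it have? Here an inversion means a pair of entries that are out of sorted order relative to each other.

There is 1 inversion.

Sweep left to right; for each value list the smaller values that follow it:
4 → none → 0
5 → none → 0
9 → 7 → 1
7 → none → 0
12 → none → 0
Sum: 0 + 0 + 1 + 0 + 0 = 1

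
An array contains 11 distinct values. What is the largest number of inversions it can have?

A reversed (strictly descending) arrangement makes every pair an inversion, giving C(11, 2) inversions.
C(11, 2) = 11·10/2 = 55

55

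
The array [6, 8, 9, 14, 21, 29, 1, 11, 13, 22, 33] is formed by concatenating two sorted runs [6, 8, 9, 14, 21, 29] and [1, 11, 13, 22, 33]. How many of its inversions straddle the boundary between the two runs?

For each element r of the right run, count left-run elements greater than r:
r = 1: 6, 8, 9, 14, 21, 29 → 6
r = 11: 14, 21, 29 → 3
r = 13: 14, 21, 29 → 3
r = 22: 29 → 1
r = 33: none → 0
Cross-inversions: 6 + 3 + 3 + 1 + 0 = 13

13 cross-inversions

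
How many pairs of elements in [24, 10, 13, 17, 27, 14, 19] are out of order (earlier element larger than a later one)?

Count, for each position, how many later elements it exceeds:
24 → 10, 13, 17, 14, 19 → 5
10 → none → 0
13 → none → 0
17 → 14 → 1
27 → 14, 19 → 2
14 → none → 0
19 → none → 0
Sum: 5 + 0 + 0 + 1 + 2 + 0 + 0 = 8

8 inversions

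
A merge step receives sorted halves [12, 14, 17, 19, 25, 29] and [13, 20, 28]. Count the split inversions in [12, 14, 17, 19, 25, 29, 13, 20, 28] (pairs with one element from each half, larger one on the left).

8

Take each right-half value and tally the left-half values above it:
r = 13: 14, 17, 19, 25, 29 → 5
r = 20: 25, 29 → 2
r = 28: 29 → 1
Cross-inversions: 5 + 2 + 1 = 8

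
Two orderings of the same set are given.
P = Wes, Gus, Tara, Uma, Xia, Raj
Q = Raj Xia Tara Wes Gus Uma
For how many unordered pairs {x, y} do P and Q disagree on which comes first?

11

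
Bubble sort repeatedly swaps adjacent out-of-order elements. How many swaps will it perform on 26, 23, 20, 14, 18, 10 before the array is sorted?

There are 14 adjacent swaps.

Each adjacent swap fixes exactly one inversion, so the minimum swap count equals the number of inversions.
Count inversions — for each element, later elements that are smaller:
26: 23, 20, 14, 18, 10 → 5
23: 20, 14, 18, 10 → 4
20: 14, 18, 10 → 3
14: 10 → 1
18: 10 → 1
10: none → 0
Total inversions: 5 + 4 + 3 + 1 + 1 + 0 = 14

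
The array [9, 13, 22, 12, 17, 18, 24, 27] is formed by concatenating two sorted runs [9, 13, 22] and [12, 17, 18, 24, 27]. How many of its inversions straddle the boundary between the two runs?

Take each right-half value and tally the left-half values above it:
r = 12: 13, 22 → 2
r = 17: 22 → 1
r = 18: 22 → 1
r = 24: none → 0
r = 27: none → 0
Cross-inversions: 2 + 1 + 1 + 0 + 0 = 4

4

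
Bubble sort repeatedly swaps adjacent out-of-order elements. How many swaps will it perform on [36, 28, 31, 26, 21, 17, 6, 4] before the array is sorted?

The minimum number of adjacent swaps to sort an array equals its inversion count, since every such swap removes exactly one inversion.
Count inversions — for each element, later elements that are smaller:
36: 28, 31, 26, 21, 17, 6, 4 → 7
28: 26, 21, 17, 6, 4 → 5
31: 26, 21, 17, 6, 4 → 5
26: 21, 17, 6, 4 → 4
21: 17, 6, 4 → 3
17: 6, 4 → 2
6: 4 → 1
4: none → 0
Total inversions: 7 + 5 + 5 + 4 + 3 + 2 + 1 + 0 = 27

27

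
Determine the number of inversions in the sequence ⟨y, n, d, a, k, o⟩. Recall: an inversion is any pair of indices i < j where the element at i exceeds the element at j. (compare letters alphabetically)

9

Element-by-element contributions:
y → n, d, a, k, o → 5
n → d, a, k → 3
d → a → 1
a → none → 0
k → none → 0
o → none → 0
Sum: 5 + 3 + 1 + 0 + 0 + 0 = 9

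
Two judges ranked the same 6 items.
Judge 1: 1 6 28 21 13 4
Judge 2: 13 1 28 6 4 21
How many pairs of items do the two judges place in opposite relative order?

Assign each item its position (1..6) in the first ordering, then rewrite the second ordering as that position sequence:
positions: 1→1, 6→2, 28→3, 21→4, 13→5, 4→6
second ordering as positions: [5, 1, 3, 2, 6, 4]
Discordant pairs = inversions in this position sequence.
5: 1, 3, 2, 4 → 4
1: 0
3: 2 → 1
2: 0
6: 4 → 1
4: 0
Total: 4 + 0 + 1 + 0 + 1 + 0 = 6

Discordant pairs: 6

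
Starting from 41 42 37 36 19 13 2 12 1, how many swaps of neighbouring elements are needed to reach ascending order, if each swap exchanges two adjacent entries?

There are 34 swaps.

The minimum number of adjacent swaps to sort an array equals its inversion count, since every such swap removes exactly one inversion.
Count inversions — for each element, later elements that are smaller:
41: 37, 36, 19, 13, 2, 12, 1 → 7
42: 37, 36, 19, 13, 2, 12, 1 → 7
37: 36, 19, 13, 2, 12, 1 → 6
36: 19, 13, 2, 12, 1 → 5
19: 13, 2, 12, 1 → 4
13: 2, 12, 1 → 3
2: 1 → 1
12: 1 → 1
1: none → 0
Total inversions: 7 + 7 + 6 + 5 + 4 + 3 + 1 + 1 + 0 = 34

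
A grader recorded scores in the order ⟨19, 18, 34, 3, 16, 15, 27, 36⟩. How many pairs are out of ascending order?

Inversions: 12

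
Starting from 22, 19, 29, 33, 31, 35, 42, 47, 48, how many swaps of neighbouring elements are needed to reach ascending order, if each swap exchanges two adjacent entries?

The minimum number of adjacent swaps to sort an array equals its inversion count, since every such swap removes exactly one inversion.
Count inversions — for each element, later elements that are smaller:
22: 19 → 1
19: none → 0
29: none → 0
33: 31 → 1
31: none → 0
35: none → 0
42: none → 0
47: none → 0
48: none → 0
Total inversions: 1 + 0 + 0 + 1 + 0 + 0 + 0 + 0 + 0 = 2

2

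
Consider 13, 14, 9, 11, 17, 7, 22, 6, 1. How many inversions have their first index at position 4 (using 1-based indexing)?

The element at index 4 is 11.
Elements after it: 17, 7, 22, 6, 1
Those smaller than 11: 7, 6, 1

3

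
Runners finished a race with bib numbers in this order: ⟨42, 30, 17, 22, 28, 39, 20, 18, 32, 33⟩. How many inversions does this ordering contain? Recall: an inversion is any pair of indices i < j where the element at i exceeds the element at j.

23

Sweep left to right; for each value list the smaller values that follow it:
42 → 30, 17, 22, 28, 39, 20, 18, 32, 33 → 9
30 → 17, 22, 28, 20, 18 → 5
17 → none → 0
22 → 20, 18 → 2
28 → 20, 18 → 2
39 → 20, 18, 32, 33 → 4
20 → 18 → 1
18 → none → 0
32 → none → 0
33 → none → 0
Sum: 9 + 5 + 0 + 2 + 2 + 4 + 1 + 0 + 0 + 0 = 23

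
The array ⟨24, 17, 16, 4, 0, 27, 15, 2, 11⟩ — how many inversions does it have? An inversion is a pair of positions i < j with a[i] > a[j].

25 inversions

Sweep left to right; for each value list the smaller values that follow it:
24: 7
17: 6
16: 5
4: 2
0: 0
27: 3
15: 2
2: 0
11: 0
Sum: 7 + 6 + 5 + 2 + 0 + 3 + 2 + 0 + 0 = 25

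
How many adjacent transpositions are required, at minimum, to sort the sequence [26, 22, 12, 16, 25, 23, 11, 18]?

18

Each adjacent swap fixes exactly one inversion, so the minimum swap count equals the number of inversions.
Count inversions — for each element, later elements that are smaller:
26: 22, 12, 16, 25, 23, 11, 18 → 7
22: 12, 16, 11, 18 → 4
12: 11 → 1
16: 11 → 1
25: 23, 11, 18 → 3
23: 11, 18 → 2
11: none → 0
18: none → 0
Total inversions: 7 + 4 + 1 + 1 + 3 + 2 + 0 + 0 = 18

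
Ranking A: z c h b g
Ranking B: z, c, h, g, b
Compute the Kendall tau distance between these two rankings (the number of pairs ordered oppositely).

1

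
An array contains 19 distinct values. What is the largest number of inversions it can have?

171 inversions

The maximum occurs when the array is in strictly decreasing order: every one of the C(19, 2) pairs is inverted.
C(19, 2) = 19·18/2 = 171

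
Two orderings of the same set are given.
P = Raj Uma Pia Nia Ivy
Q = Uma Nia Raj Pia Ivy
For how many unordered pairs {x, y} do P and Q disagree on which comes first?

There are 3 disagreeing pairs.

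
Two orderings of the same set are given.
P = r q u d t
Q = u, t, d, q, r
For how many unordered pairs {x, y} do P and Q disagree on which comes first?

Assign each item its position (1..5) in the first ordering, then rewrite the second ordering as that position sequence:
positions: r→1, q→2, u→3, d→4, t→5
second ordering as positions: [3, 5, 4, 2, 1]
Discordant pairs = inversions in this position sequence.
3: 2, 1 → 2
5: 4, 2, 1 → 3
4: 2, 1 → 2
2: 1 → 1
1: 0
Total: 2 + 3 + 2 + 1 + 0 = 8

8 disagreeing pairs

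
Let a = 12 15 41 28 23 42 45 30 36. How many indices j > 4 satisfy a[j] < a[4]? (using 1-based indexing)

The element at index 4 is 28.
Elements after it: 23, 42, 45, 30, 36
Those smaller than 28: 23

1 such element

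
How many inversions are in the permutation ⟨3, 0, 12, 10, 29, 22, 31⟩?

3 inversions

Inversion pairs (indices are 0-based):
(0,1): 3 > 0
(2,3): 12 > 10
(4,5): 29 > 22
That's 3 pairs.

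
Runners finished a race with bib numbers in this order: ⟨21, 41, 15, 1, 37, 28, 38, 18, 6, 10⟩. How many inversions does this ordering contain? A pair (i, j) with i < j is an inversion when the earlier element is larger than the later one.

Inversions: 28

Sweep left to right; for each value list the smaller values that follow it:
21: 5
41: 8
15: 3
1: 0
37: 4
28: 3
38: 3
18: 2
6: 0
10: 0
Sum: 5 + 8 + 3 + 0 + 4 + 3 + 3 + 2 + 0 + 0 = 28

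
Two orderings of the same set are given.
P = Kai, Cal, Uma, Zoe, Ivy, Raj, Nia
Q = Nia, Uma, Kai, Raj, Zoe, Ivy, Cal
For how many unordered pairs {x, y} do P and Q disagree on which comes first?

Assign each item its position (1..7) in the first ordering, then rewrite the second ordering as that position sequence:
positions: Kai→1, Cal→2, Uma→3, Zoe→4, Ivy→5, Raj→6, Nia→7
second ordering as positions: [7, 3, 1, 6, 4, 5, 2]
Discordant pairs = inversions in this position sequence.
7: 3, 1, 6, 4, 5, 2 → 6
3: 1, 2 → 2
1: 0
6: 4, 5, 2 → 3
4: 2 → 1
5: 2 → 1
2: 0
Total: 6 + 2 + 0 + 3 + 1 + 1 + 0 = 13

There are 13 disagreeing pairs.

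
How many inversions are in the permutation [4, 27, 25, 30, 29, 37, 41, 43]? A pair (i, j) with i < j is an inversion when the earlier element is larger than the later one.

2

Count, for each position, how many later elements it exceeds:
4: 0
27: 1
25: 0
30: 1
29: 0
37: 0
41: 0
43: 0
Sum: 0 + 1 + 0 + 1 + 0 + 0 + 0 + 0 = 2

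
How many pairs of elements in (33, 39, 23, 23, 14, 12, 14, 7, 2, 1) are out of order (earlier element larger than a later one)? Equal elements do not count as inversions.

41

Count, for each position, how many later elements it exceeds:
33 → 23, 23, 14, 12, 14, 7, 2, 1 → 8
39 → 23, 23, 14, 12, 14, 7, 2, 1 → 8
23 → 14, 12, 14, 7, 2, 1 → 6
23 → 14, 12, 14, 7, 2, 1 → 6
14 → 12, 7, 2, 1 → 4
12 → 7, 2, 1 → 3
14 → 7, 2, 1 → 3
7 → 2, 1 → 2
2 → 1 → 1
1 → none → 0
Sum: 8 + 8 + 6 + 6 + 4 + 3 + 3 + 2 + 1 + 0 = 41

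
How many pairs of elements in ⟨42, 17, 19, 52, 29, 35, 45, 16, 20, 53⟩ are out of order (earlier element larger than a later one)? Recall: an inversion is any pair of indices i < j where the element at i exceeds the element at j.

19 out-of-order pairs

Count, for each position, how many later elements it exceeds:
42 → 17, 19, 29, 35, 16, 20 → 6
17 → 16 → 1
19 → 16 → 1
52 → 29, 35, 45, 16, 20 → 5
29 → 16, 20 → 2
35 → 16, 20 → 2
45 → 16, 20 → 2
16 → none → 0
20 → none → 0
53 → none → 0
Sum: 6 + 1 + 1 + 5 + 2 + 2 + 2 + 0 + 0 + 0 = 19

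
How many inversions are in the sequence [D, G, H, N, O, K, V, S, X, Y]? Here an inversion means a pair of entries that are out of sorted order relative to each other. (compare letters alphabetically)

Inversions: 3

Count, for each position, how many later elements it exceeds:
D: 0
G: 0
H: 0
N: 1
O: 1
K: 0
V: 1
S: 0
X: 0
Y: 0
Sum: 0 + 0 + 0 + 1 + 1 + 0 + 1 + 0 + 0 + 0 = 3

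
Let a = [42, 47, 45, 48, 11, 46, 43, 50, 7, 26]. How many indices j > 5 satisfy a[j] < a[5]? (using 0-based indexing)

The element at index 5 is 46.
Elements after it: 43, 50, 7, 26
Those smaller than 46: 43, 7, 26

3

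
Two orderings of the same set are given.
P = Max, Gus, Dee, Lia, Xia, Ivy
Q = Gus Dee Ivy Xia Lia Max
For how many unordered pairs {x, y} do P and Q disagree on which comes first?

Assign each item its position (1..6) in the first ordering, then rewrite the second ordering as that position sequence:
positions: Max→1, Gus→2, Dee→3, Lia→4, Xia→5, Ivy→6
second ordering as positions: [2, 3, 6, 5, 4, 1]
Discordant pairs = inversions in this position sequence.
2: 1 → 1
3: 1 → 1
6: 5, 4, 1 → 3
5: 4, 1 → 2
4: 1 → 1
1: 0
Total: 1 + 1 + 3 + 2 + 1 + 0 = 8

8 disagreeing pairs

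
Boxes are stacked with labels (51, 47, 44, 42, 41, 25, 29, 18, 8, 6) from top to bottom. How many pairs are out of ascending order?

Count, for each position, how many later elements it exceeds:
51 → 47, 44, 42, 41, 25, 29, 18, 8, 6 → 9
47 → 44, 42, 41, 25, 29, 18, 8, 6 → 8
44 → 42, 41, 25, 29, 18, 8, 6 → 7
42 → 41, 25, 29, 18, 8, 6 → 6
41 → 25, 29, 18, 8, 6 → 5
25 → 18, 8, 6 → 3
29 → 18, 8, 6 → 3
18 → 8, 6 → 2
8 → 6 → 1
6 → none → 0
Sum: 9 + 8 + 7 + 6 + 5 + 3 + 3 + 2 + 1 + 0 = 44

Inversions: 44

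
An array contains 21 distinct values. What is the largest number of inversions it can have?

Inversions: 210

A reversed (strictly descending) arrangement makes every pair an inversion, giving C(21, 2) inversions.
C(21, 2) = 21·20/2 = 210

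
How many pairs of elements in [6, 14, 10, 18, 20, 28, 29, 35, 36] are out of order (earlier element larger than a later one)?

For each element, count later entries that are smaller:
6 → none → 0
14 → 10 → 1
10 → none → 0
18 → none → 0
20 → none → 0
28 → none → 0
29 → none → 0
35 → none → 0
36 → none → 0
Sum: 0 + 1 + 0 + 0 + 0 + 0 + 0 + 0 + 0 = 1

1 inversion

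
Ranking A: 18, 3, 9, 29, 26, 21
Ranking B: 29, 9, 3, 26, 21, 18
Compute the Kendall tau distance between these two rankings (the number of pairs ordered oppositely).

Assign each item its position (1..6) in the first ordering, then rewrite the second ordering as that position sequence:
positions: 18→1, 3→2, 9→3, 29→4, 26→5, 21→6
second ordering as positions: [4, 3, 2, 5, 6, 1]
Discordant pairs = inversions in this position sequence.
4: 3, 2, 1 → 3
3: 2, 1 → 2
2: 1 → 1
5: 1 → 1
6: 1 → 1
1: 0
Total: 3 + 2 + 1 + 1 + 1 + 0 = 8

8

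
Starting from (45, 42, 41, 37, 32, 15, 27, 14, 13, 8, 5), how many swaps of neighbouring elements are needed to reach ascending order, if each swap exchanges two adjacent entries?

Swaps: 54

The minimum number of adjacent swaps to sort an array equals its inversion count, since every such swap removes exactly one inversion.
Count inversions — for each element, later elements that are smaller:
45: 42, 41, 37, 32, 15, 27, 14, 13, 8, 5 → 10
42: 41, 37, 32, 15, 27, 14, 13, 8, 5 → 9
41: 37, 32, 15, 27, 14, 13, 8, 5 → 8
37: 32, 15, 27, 14, 13, 8, 5 → 7
32: 15, 27, 14, 13, 8, 5 → 6
15: 14, 13, 8, 5 → 4
27: 14, 13, 8, 5 → 4
14: 13, 8, 5 → 3
13: 8, 5 → 2
8: 5 → 1
5: none → 0
Total inversions: 10 + 9 + 8 + 7 + 6 + 4 + 4 + 3 + 2 + 1 + 0 = 54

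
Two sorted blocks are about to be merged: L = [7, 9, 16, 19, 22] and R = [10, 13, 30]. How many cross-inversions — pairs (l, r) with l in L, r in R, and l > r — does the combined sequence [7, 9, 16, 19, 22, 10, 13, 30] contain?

Count, for every r in R, how many entries of L exceed r:
r = 10: 16, 19, 22 → 3
r = 13: 16, 19, 22 → 3
r = 30: none → 0
Cross-inversions: 3 + 3 + 0 = 6

6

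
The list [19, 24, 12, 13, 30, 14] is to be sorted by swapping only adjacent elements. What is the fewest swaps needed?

7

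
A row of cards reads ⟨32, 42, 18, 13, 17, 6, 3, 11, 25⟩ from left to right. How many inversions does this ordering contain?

26

Element-by-element contributions:
32 → 18, 13, 17, 6, 3, 11, 25 → 7
42 → 18, 13, 17, 6, 3, 11, 25 → 7
18 → 13, 17, 6, 3, 11 → 5
13 → 6, 3, 11 → 3
17 → 6, 3, 11 → 3
6 → 3 → 1
3 → none → 0
11 → none → 0
25 → none → 0
Sum: 7 + 7 + 5 + 3 + 3 + 1 + 0 + 0 + 0 = 26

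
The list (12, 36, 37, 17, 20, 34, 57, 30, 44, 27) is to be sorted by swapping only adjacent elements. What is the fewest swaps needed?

There are 17 swaps.

The minimum number of adjacent swaps to sort an array equals its inversion count, since every such swap removes exactly one inversion.
Count inversions — for each element, later elements that are smaller:
12: none → 0
36: 17, 20, 34, 30, 27 → 5
37: 17, 20, 34, 30, 27 → 5
17: none → 0
20: none → 0
34: 30, 27 → 2
57: 30, 44, 27 → 3
30: 27 → 1
44: 27 → 1
27: none → 0
Total inversions: 0 + 5 + 5 + 0 + 0 + 2 + 3 + 1 + 1 + 0 = 17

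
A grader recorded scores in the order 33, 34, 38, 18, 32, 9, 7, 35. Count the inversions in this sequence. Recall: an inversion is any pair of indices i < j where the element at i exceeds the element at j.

Inversions: 18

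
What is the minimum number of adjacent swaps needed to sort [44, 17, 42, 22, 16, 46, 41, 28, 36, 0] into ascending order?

28

Each adjacent swap fixes exactly one inversion, so the minimum swap count equals the number of inversions.
Count inversions — for each element, later elements that are smaller:
44: 17, 42, 22, 16, 41, 28, 36, 0 → 8
17: 16, 0 → 2
42: 22, 16, 41, 28, 36, 0 → 6
22: 16, 0 → 2
16: 0 → 1
46: 41, 28, 36, 0 → 4
41: 28, 36, 0 → 3
28: 0 → 1
36: 0 → 1
0: none → 0
Total inversions: 8 + 2 + 6 + 2 + 1 + 4 + 3 + 1 + 1 + 0 = 28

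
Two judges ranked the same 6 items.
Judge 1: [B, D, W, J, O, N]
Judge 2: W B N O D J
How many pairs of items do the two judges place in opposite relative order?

Assign each item its position (1..6) in the first ordering, then rewrite the second ordering as that position sequence:
positions: B→1, D→2, W→3, J→4, O→5, N→6
second ordering as positions: [3, 1, 6, 5, 2, 4]
Discordant pairs = inversions in this position sequence.
3: 1, 2 → 2
1: 0
6: 5, 2, 4 → 3
5: 2, 4 → 2
2: 0
4: 0
Total: 2 + 0 + 3 + 2 + 0 + 0 = 7

7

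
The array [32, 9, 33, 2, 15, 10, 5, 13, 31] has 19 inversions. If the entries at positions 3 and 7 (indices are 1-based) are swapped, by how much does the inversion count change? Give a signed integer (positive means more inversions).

-5

Positions 3 and 7 hold 33 and 5; after swapping, the array is [32, 9, 5, 2, 15, 10, 33, 13, 31].
Element-by-element contributions:
32 → 9, 5, 2, 15, 10, 13, 31 → 7
9 → 5, 2 → 2
5 → 2 → 1
2 → none → 0
15 → 10, 13 → 2
10 → none → 0
33 → 13, 31 → 2
13 → none → 0
31 → none → 0
Sum: 7 + 2 + 1 + 0 + 2 + 0 + 2 + 0 + 0 = 14
Change: 14 − 19 = -5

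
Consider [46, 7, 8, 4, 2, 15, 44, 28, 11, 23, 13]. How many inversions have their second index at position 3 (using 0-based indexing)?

3

The element at index 3 is 4.
Elements before it: 46, 7, 8
Those larger than 4: 46, 7, 8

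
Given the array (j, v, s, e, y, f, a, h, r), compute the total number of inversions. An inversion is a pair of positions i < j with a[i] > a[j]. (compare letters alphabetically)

Sweep left to right; for each value list the smaller values that follow it:
j → e, f, a, h → 4
v → s, e, f, a, h, r → 6
s → e, f, a, h, r → 5
e → a → 1
y → f, a, h, r → 4
f → a → 1
a → none → 0
h → none → 0
r → none → 0
Sum: 4 + 6 + 5 + 1 + 4 + 1 + 0 + 0 + 0 = 21

21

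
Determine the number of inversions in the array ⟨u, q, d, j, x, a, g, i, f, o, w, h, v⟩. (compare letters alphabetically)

37

Element-by-element contributions:
u → q, d, j, a, g, i, f, o, h → 9
q → d, j, a, g, i, f, o, h → 8
d → a → 1
j → a, g, i, f, h → 5
x → a, g, i, f, o, w, h, v → 8
a → none → 0
g → f → 1
i → f, h → 2
f → none → 0
o → h → 1
w → h, v → 2
h → none → 0
v → none → 0
Sum: 9 + 8 + 1 + 5 + 8 + 0 + 1 + 2 + 0 + 1 + 2 + 0 + 0 = 37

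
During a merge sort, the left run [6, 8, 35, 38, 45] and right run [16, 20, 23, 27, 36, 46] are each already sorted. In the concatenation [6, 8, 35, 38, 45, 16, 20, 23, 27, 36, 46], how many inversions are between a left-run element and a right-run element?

14

Count, for every r in R, how many entries of L exceed r:
r = 16: 35, 38, 45 → 3
r = 20: 35, 38, 45 → 3
r = 23: 35, 38, 45 → 3
r = 27: 35, 38, 45 → 3
r = 36: 38, 45 → 2
r = 46: none → 0
Cross-inversions: 3 + 3 + 3 + 3 + 2 + 0 = 14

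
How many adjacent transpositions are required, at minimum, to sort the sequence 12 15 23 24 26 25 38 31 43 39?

Minimum adjacent swaps = number of inversions (each swap of adjacent out-of-order elements removes one inversion and no swap can remove more).
Count inversions — for each element, later elements that are smaller:
12: none → 0
15: none → 0
23: none → 0
24: none → 0
26: 25 → 1
25: none → 0
38: 31 → 1
31: none → 0
43: 39 → 1
39: none → 0
Total inversions: 0 + 0 + 0 + 0 + 1 + 0 + 1 + 0 + 1 + 0 = 3

3 swaps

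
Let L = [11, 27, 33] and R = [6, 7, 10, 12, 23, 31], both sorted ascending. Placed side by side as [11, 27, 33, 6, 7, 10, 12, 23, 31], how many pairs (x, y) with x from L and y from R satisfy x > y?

Count, for every r in R, how many entries of L exceed r:
r = 6: 11, 27, 33 → 3
r = 7: 11, 27, 33 → 3
r = 10: 11, 27, 33 → 3
r = 12: 27, 33 → 2
r = 23: 27, 33 → 2
r = 31: 33 → 1
Cross-inversions: 3 + 3 + 3 + 2 + 2 + 1 = 14

There are 14 cross-inversions.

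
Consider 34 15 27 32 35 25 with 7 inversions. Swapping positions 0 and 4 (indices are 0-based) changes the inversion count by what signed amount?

+1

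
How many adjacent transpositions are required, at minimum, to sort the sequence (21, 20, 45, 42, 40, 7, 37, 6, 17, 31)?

The minimum number of adjacent swaps to sort an array equals its inversion count, since every such swap removes exactly one inversion.
Count inversions — for each element, later elements that are smaller:
21: 20, 7, 6, 17 → 4
20: 7, 6, 17 → 3
45: 42, 40, 7, 37, 6, 17, 31 → 7
42: 40, 7, 37, 6, 17, 31 → 6
40: 7, 37, 6, 17, 31 → 5
7: 6 → 1
37: 6, 17, 31 → 3
6: none → 0
17: none → 0
31: none → 0
Total inversions: 4 + 3 + 7 + 6 + 5 + 1 + 3 + 0 + 0 + 0 = 29

Swaps: 29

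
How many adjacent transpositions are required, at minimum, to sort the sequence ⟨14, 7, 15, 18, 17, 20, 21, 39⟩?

Minimum adjacent swaps = number of inversions (each swap of adjacent out-of-order elements removes one inversion and no swap can remove more).
Count inversions — for each element, later elements that are smaller:
14: 7 → 1
7: none → 0
15: none → 0
18: 17 → 1
17: none → 0
20: none → 0
21: none → 0
39: none → 0
Total inversions: 1 + 0 + 0 + 1 + 0 + 0 + 0 + 0 = 2

2 swaps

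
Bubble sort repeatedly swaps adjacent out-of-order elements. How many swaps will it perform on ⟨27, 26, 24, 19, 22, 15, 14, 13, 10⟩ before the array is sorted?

There are 35 swaps.

Minimum adjacent swaps = number of inversions (each swap of adjacent out-of-order elements removes one inversion and no swap can remove more).
Count inversions — for each element, later elements that are smaller:
27: 26, 24, 19, 22, 15, 14, 13, 10 → 8
26: 24, 19, 22, 15, 14, 13, 10 → 7
24: 19, 22, 15, 14, 13, 10 → 6
19: 15, 14, 13, 10 → 4
22: 15, 14, 13, 10 → 4
15: 14, 13, 10 → 3
14: 13, 10 → 2
13: 10 → 1
10: none → 0
Total inversions: 8 + 7 + 6 + 4 + 4 + 3 + 2 + 1 + 0 = 35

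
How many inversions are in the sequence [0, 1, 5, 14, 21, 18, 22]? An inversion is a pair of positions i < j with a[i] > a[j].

For each element, count later entries that are smaller:
0 → none → 0
1 → none → 0
5 → none → 0
14 → none → 0
21 → 18 → 1
18 → none → 0
22 → none → 0
Sum: 0 + 0 + 0 + 0 + 1 + 0 + 0 = 1

1 inversion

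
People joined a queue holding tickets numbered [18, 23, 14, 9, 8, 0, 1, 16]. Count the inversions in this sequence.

21 inversions

For each element, count later entries that are smaller:
18: 6
23: 6
14: 4
9: 3
8: 2
0: 0
1: 0
16: 0
Sum: 6 + 6 + 4 + 3 + 2 + 0 + 0 + 0 = 21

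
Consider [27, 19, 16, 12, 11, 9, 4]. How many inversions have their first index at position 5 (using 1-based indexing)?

2 such elements

The element at index 5 is 11.
Elements after it: 9, 4
Those smaller than 11: 9, 4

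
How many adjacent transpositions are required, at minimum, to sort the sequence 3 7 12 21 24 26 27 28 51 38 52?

Adjacent swaps: 1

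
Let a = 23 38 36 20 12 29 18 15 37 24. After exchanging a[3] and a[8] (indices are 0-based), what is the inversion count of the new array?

Positions 3 and 8 hold 20 and 37; after swapping, the array is [23, 38, 36, 37, 12, 29, 18, 15, 20, 24].
Sweep left to right; for each value list the smaller values that follow it:
23 → 12, 18, 15, 20 → 4
38 → 36, 37, 12, 29, 18, 15, 20, 24 → 8
36 → 12, 29, 18, 15, 20, 24 → 6
37 → 12, 29, 18, 15, 20, 24 → 6
12 → none → 0
29 → 18, 15, 20, 24 → 4
18 → 15 → 1
15 → none → 0
20 → none → 0
24 → none → 0
Sum: 4 + 8 + 6 + 6 + 0 + 4 + 1 + 0 + 0 + 0 = 29

29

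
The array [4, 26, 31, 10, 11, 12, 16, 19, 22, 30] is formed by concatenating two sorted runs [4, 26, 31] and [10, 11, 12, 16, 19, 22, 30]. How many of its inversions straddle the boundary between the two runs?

13

Count, for every r in R, how many entries of L exceed r:
r = 10: 26, 31 → 2
r = 11: 26, 31 → 2
r = 12: 26, 31 → 2
r = 16: 26, 31 → 2
r = 19: 26, 31 → 2
r = 22: 26, 31 → 2
r = 30: 31 → 1
Cross-inversions: 2 + 2 + 2 + 2 + 2 + 2 + 1 = 13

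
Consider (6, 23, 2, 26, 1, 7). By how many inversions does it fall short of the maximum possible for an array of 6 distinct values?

Maximum inversions for 6 distinct elements is C(6, 2) = 6·5/2 = 15.
Current inversions — for each element, count later smaller elements:
6: 2
23: 3
2: 1
26: 2
1: 0
7: 0
Current total: 2 + 3 + 1 + 2 + 0 + 0 = 8
Shortfall: 15 − 8 = 7

7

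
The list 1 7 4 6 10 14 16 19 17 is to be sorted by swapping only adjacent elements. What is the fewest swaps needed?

There are 3 swaps.

Each adjacent swap fixes exactly one inversion, so the minimum swap count equals the number of inversions.
Count inversions — for each element, later elements that are smaller:
1: none → 0
7: 4, 6 → 2
4: none → 0
6: none → 0
10: none → 0
14: none → 0
16: none → 0
19: 17 → 1
17: none → 0
Total inversions: 0 + 2 + 0 + 0 + 0 + 0 + 0 + 1 + 0 = 3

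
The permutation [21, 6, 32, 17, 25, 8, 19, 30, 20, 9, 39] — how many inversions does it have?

For each element, count later entries that are smaller:
21: 6
6: 0
32: 7
17: 2
25: 4
8: 0
19: 1
30: 2
20: 1
9: 0
39: 0
Sum: 6 + 0 + 7 + 2 + 4 + 0 + 1 + 2 + 1 + 0 + 0 = 23

23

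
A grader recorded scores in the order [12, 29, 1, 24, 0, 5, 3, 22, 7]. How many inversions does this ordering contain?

20 out-of-order pairs

For each element, count later entries that are smaller:
12 → 1, 0, 5, 3, 7 → 5
29 → 1, 24, 0, 5, 3, 22, 7 → 7
1 → 0 → 1
24 → 0, 5, 3, 22, 7 → 5
0 → none → 0
5 → 3 → 1
3 → none → 0
22 → 7 → 1
7 → none → 0
Sum: 5 + 7 + 1 + 5 + 0 + 1 + 0 + 1 + 0 = 20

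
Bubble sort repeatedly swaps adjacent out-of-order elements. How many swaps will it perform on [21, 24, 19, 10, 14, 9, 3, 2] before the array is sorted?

26 adjacent swaps

The minimum number of adjacent swaps to sort an array equals its inversion count, since every such swap removes exactly one inversion.
Count inversions — for each element, later elements that are smaller:
21: 19, 10, 14, 9, 3, 2 → 6
24: 19, 10, 14, 9, 3, 2 → 6
19: 10, 14, 9, 3, 2 → 5
10: 9, 3, 2 → 3
14: 9, 3, 2 → 3
9: 3, 2 → 2
3: 2 → 1
2: none → 0
Total inversions: 6 + 6 + 5 + 3 + 3 + 2 + 1 + 0 = 26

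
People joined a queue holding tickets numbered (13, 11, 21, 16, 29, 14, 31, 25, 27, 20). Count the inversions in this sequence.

For each element, count later entries that are smaller:
13 → 11 → 1
11 → none → 0
21 → 16, 14, 20 → 3
16 → 14 → 1
29 → 14, 25, 27, 20 → 4
14 → none → 0
31 → 25, 27, 20 → 3
25 → 20 → 1
27 → 20 → 1
20 → none → 0
Sum: 1 + 0 + 3 + 1 + 4 + 0 + 3 + 1 + 1 + 0 = 14

There are 14 inversions.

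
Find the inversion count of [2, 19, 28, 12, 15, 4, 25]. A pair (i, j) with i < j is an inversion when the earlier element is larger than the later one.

9 out-of-order pairs

Out-of-order index pairs (0-indexed):
(1,3): 19 > 12
(1,4): 19 > 15
(1,5): 19 > 4
(2,3): 28 > 12
(2,4): 28 > 15
(2,5): 28 > 4
(2,6): 28 > 25
(3,5): 12 > 4
(4,5): 15 > 4
That's 9 pairs.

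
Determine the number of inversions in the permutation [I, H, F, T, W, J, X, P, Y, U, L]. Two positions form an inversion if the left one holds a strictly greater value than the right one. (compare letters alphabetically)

Sweep left to right; for each value list the smaller values that follow it:
I → H, F → 2
H → F → 1
F → none → 0
T → J, P, L → 3
W → J, P, U, L → 4
J → none → 0
X → P, U, L → 3
P → L → 1
Y → U, L → 2
U → L → 1
L → none → 0
Sum: 2 + 1 + 0 + 3 + 4 + 0 + 3 + 1 + 2 + 1 + 0 = 17

17 out-of-order pairs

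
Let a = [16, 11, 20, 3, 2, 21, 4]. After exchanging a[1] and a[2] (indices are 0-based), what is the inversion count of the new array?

13 inversions

Positions 1 and 2 hold 11 and 20; after swapping, the array is [16, 20, 11, 3, 2, 21, 4].
Element-by-element contributions:
16: 4
20: 4
11: 3
3: 1
2: 0
21: 1
4: 0
Sum: 4 + 4 + 3 + 1 + 0 + 1 + 0 = 13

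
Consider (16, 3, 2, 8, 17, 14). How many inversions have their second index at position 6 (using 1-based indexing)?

The element at index 6 is 14.
Elements before it: 16, 3, 2, 8, 17
Those larger than 14: 16, 17

2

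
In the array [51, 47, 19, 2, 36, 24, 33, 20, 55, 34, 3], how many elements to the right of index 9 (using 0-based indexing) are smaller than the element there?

The element at index 9 is 34.
Elements after it: 3
Those smaller than 34: 3

1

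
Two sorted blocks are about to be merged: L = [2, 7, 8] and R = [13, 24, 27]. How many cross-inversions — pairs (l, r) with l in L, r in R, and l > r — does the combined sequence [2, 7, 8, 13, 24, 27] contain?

Count, for every r in R, how many entries of L exceed r:
r = 13: none → 0
r = 24: none → 0
r = 27: none → 0
Cross-inversions: 0 + 0 + 0 = 0

0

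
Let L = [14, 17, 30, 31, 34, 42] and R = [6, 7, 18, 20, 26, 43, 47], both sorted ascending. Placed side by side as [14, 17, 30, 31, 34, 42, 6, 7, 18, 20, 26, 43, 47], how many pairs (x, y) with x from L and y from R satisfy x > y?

For each element r of the right run, count left-run elements greater than r:
r = 6: 14, 17, 30, 31, 34, 42 → 6
r = 7: 14, 17, 30, 31, 34, 42 → 6
r = 18: 30, 31, 34, 42 → 4
r = 20: 30, 31, 34, 42 → 4
r = 26: 30, 31, 34, 42 → 4
r = 43: none → 0
r = 47: none → 0
Cross-inversions: 6 + 6 + 4 + 4 + 4 + 0 + 0 = 24

24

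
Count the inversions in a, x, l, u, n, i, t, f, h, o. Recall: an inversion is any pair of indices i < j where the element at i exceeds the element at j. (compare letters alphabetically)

Sweep left to right; for each value list the smaller values that follow it:
a: 0
x: 8
l: 3
u: 6
n: 3
i: 2
t: 3
f: 0
h: 0
o: 0
Sum: 0 + 8 + 3 + 6 + 3 + 2 + 3 + 0 + 0 + 0 = 25

25 out-of-order pairs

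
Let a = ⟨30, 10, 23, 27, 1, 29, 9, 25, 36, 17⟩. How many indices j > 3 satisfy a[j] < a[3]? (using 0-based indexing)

4

The element at index 3 is 27.
Elements after it: 1, 29, 9, 25, 36, 17
Those smaller than 27: 1, 9, 25, 17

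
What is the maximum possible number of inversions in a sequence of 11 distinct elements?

55

A reversed (strictly descending) arrangement makes every pair an inversion, giving C(11, 2) inversions.
C(11, 2) = 11·10/2 = 55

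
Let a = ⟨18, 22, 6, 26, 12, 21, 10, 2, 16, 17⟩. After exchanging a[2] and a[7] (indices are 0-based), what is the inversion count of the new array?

There are 26 inversions.

Positions 2 and 7 hold 6 and 2; after swapping, the array is [18, 22, 2, 26, 12, 21, 10, 6, 16, 17].
Element-by-element contributions:
18: 6
22: 7
2: 0
26: 6
12: 2
21: 4
10: 1
6: 0
16: 0
17: 0
Sum: 6 + 7 + 0 + 6 + 2 + 4 + 1 + 0 + 0 + 0 = 26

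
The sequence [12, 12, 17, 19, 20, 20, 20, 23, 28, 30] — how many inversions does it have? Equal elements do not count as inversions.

Count, for each position, how many later elements it exceeds:
12 → none → 0
12 → none → 0
17 → none → 0
19 → none → 0
20 → none → 0
20 → none → 0
20 → none → 0
23 → none → 0
28 → none → 0
30 → none → 0
Sum: 0 + 0 + 0 + 0 + 0 + 0 + 0 + 0 + 0 + 0 = 0

0 out-of-order pairs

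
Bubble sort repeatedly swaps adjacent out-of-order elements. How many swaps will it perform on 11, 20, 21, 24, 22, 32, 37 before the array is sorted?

The minimum number of adjacent swaps to sort an array equals its inversion count, since every such swap removes exactly one inversion.
Count inversions — for each element, later elements that are smaller:
11: none → 0
20: none → 0
21: none → 0
24: 22 → 1
22: none → 0
32: none → 0
37: none → 0
Total inversions: 0 + 0 + 0 + 1 + 0 + 0 + 0 = 1

1 swap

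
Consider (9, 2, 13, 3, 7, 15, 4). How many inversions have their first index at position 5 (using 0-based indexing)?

The element at index 5 is 15.
Elements after it: 4
Those smaller than 15: 4

1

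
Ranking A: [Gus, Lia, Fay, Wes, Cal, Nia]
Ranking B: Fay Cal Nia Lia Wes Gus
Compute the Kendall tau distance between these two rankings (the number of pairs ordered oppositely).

Assign each item its position (1..6) in the first ordering, then rewrite the second ordering as that position sequence:
positions: Gus→1, Lia→2, Fay→3, Wes→4, Cal→5, Nia→6
second ordering as positions: [3, 5, 6, 2, 4, 1]
Discordant pairs = inversions in this position sequence.
3: 2, 1 → 2
5: 2, 4, 1 → 3
6: 2, 4, 1 → 3
2: 1 → 1
4: 1 → 1
1: 0
Total: 2 + 3 + 3 + 1 + 1 + 0 = 10

10 discordant pairs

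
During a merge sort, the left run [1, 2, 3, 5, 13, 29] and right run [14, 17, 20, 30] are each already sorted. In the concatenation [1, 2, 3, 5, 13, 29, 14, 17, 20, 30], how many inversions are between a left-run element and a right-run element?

For each element r of the right run, count left-run elements greater than r:
r = 14: 29 → 1
r = 17: 29 → 1
r = 20: 29 → 1
r = 30: none → 0
Cross-inversions: 1 + 1 + 1 + 0 = 3

3 cross-inversions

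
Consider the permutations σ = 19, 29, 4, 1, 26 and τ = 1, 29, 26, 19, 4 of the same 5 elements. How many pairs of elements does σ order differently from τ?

Assign each item its position (1..5) in the first ordering, then rewrite the second ordering as that position sequence:
positions: 19→1, 29→2, 4→3, 1→4, 26→5
second ordering as positions: [4, 2, 5, 1, 3]
Discordant pairs = inversions in this position sequence.
4: 2, 1, 3 → 3
2: 1 → 1
5: 1, 3 → 2
1: 0
3: 0
Total: 3 + 1 + 2 + 0 + 0 = 6

6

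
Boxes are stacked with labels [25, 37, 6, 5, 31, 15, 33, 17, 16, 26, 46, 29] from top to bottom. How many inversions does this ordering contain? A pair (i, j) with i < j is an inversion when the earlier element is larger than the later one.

26 inversions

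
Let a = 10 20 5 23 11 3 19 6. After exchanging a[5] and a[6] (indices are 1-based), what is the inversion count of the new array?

15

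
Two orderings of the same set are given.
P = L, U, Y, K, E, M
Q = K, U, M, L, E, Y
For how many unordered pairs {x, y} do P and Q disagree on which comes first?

8

Assign each item its position (1..6) in the first ordering, then rewrite the second ordering as that position sequence:
positions: L→1, U→2, Y→3, K→4, E→5, M→6
second ordering as positions: [4, 2, 6, 1, 5, 3]
Discordant pairs = inversions in this position sequence.
4: 2, 1, 3 → 3
2: 1 → 1
6: 1, 5, 3 → 3
1: 0
5: 3 → 1
3: 0
Total: 3 + 1 + 3 + 0 + 1 + 0 = 8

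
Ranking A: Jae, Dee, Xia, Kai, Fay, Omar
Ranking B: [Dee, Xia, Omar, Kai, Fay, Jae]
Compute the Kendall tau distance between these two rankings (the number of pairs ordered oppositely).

Assign each item its position (1..6) in the first ordering, then rewrite the second ordering as that position sequence:
positions: Jae→1, Dee→2, Xia→3, Kai→4, Fay→5, Omar→6
second ordering as positions: [2, 3, 6, 4, 5, 1]
Discordant pairs = inversions in this position sequence.
2: 1 → 1
3: 1 → 1
6: 4, 5, 1 → 3
4: 1 → 1
5: 1 → 1
1: 0
Total: 1 + 1 + 3 + 1 + 1 + 0 = 7

7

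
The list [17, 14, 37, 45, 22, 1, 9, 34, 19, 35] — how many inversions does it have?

Count, for each position, how many later elements it exceeds:
17 → 14, 1, 9 → 3
14 → 1, 9 → 2
37 → 22, 1, 9, 34, 19, 35 → 6
45 → 22, 1, 9, 34, 19, 35 → 6
22 → 1, 9, 19 → 3
1 → none → 0
9 → none → 0
34 → 19 → 1
19 → none → 0
35 → none → 0
Sum: 3 + 2 + 6 + 6 + 3 + 0 + 0 + 1 + 0 + 0 = 21

Inversions: 21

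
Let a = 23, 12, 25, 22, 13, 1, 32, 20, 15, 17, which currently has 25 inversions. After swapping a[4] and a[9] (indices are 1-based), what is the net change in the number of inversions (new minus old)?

-3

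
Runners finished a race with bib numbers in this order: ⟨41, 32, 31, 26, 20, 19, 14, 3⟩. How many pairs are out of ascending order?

Element-by-element contributions:
41: 7
32: 6
31: 5
26: 4
20: 3
19: 2
14: 1
3: 0
Sum: 7 + 6 + 5 + 4 + 3 + 2 + 1 + 0 = 28

28 out-of-order pairs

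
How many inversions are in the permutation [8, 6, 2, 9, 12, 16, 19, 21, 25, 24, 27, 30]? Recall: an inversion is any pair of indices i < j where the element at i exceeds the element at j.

Element-by-element contributions:
8: 2
6: 1
2: 0
9: 0
12: 0
16: 0
19: 0
21: 0
25: 1
24: 0
27: 0
30: 0
Sum: 2 + 1 + 0 + 0 + 0 + 0 + 0 + 0 + 1 + 0 + 0 + 0 = 4

There are 4 out-of-order pairs.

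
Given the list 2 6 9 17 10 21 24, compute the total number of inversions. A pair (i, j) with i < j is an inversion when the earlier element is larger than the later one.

1 out-of-order pair

Out-of-order index pairs (0-indexed):
(3,4): 17 > 10
That's 1 pair.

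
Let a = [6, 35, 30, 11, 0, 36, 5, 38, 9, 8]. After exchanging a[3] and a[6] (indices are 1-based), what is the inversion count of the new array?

24

Positions 3 and 6 hold 30 and 36; after swapping, the array is [6, 35, 36, 11, 0, 30, 5, 38, 9, 8].
Count, for each position, how many later elements it exceeds:
6: 2
35: 6
36: 6
11: 4
0: 0
30: 3
5: 0
38: 2
9: 1
8: 0
Sum: 2 + 6 + 6 + 4 + 0 + 3 + 0 + 2 + 1 + 0 = 24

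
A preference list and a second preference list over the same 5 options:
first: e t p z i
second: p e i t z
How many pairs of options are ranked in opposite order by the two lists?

Assign each item its position (1..5) in the first ordering, then rewrite the second ordering as that position sequence:
positions: e→1, t→2, p→3, z→4, i→5
second ordering as positions: [3, 1, 5, 2, 4]
Discordant pairs = inversions in this position sequence.
3: 1, 2 → 2
1: 0
5: 2, 4 → 2
2: 0
4: 0
Total: 2 + 0 + 2 + 0 + 0 = 4

4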